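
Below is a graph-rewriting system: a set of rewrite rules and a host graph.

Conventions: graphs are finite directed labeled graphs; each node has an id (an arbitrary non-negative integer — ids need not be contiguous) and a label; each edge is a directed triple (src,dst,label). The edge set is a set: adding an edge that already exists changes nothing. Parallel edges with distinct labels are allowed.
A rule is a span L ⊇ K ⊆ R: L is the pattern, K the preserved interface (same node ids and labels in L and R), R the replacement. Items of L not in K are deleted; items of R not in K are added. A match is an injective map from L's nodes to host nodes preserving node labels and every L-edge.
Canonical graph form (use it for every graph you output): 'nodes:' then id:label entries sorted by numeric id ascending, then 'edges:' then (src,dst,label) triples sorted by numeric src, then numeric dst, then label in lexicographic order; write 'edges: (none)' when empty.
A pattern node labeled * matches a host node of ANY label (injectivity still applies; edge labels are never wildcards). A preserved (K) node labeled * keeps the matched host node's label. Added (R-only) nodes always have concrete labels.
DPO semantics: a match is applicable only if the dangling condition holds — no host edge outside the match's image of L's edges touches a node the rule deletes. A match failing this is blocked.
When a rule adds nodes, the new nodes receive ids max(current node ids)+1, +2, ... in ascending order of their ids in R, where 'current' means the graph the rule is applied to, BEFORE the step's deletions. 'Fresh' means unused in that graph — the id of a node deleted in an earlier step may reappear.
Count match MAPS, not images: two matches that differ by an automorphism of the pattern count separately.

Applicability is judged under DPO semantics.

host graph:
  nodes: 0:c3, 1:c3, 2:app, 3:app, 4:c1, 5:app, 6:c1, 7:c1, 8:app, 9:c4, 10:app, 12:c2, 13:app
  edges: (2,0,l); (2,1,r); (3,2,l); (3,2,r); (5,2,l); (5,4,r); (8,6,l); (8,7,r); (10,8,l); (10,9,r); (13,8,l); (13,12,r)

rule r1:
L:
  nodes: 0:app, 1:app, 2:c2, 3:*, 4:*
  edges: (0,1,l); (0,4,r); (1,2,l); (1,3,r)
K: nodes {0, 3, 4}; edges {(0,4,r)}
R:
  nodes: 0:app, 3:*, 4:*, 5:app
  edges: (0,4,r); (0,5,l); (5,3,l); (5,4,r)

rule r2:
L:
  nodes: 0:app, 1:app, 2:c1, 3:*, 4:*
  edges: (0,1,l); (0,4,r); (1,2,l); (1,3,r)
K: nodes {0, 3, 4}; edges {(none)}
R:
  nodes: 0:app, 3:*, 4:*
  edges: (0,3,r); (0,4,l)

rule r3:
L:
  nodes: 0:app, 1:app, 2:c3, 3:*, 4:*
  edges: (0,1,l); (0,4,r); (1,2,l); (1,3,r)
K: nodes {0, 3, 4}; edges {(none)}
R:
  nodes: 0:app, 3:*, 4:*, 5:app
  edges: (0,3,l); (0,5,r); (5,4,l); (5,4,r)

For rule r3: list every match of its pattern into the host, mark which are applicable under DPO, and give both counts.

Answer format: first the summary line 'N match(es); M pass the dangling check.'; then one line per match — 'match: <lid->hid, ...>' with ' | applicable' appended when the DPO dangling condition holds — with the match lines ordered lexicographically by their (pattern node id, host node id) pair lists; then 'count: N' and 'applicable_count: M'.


1 match(es); 0 pass the dangling check.
match: 0->5, 1->2, 2->0, 3->1, 4->4
count: 1
applicable_count: 0


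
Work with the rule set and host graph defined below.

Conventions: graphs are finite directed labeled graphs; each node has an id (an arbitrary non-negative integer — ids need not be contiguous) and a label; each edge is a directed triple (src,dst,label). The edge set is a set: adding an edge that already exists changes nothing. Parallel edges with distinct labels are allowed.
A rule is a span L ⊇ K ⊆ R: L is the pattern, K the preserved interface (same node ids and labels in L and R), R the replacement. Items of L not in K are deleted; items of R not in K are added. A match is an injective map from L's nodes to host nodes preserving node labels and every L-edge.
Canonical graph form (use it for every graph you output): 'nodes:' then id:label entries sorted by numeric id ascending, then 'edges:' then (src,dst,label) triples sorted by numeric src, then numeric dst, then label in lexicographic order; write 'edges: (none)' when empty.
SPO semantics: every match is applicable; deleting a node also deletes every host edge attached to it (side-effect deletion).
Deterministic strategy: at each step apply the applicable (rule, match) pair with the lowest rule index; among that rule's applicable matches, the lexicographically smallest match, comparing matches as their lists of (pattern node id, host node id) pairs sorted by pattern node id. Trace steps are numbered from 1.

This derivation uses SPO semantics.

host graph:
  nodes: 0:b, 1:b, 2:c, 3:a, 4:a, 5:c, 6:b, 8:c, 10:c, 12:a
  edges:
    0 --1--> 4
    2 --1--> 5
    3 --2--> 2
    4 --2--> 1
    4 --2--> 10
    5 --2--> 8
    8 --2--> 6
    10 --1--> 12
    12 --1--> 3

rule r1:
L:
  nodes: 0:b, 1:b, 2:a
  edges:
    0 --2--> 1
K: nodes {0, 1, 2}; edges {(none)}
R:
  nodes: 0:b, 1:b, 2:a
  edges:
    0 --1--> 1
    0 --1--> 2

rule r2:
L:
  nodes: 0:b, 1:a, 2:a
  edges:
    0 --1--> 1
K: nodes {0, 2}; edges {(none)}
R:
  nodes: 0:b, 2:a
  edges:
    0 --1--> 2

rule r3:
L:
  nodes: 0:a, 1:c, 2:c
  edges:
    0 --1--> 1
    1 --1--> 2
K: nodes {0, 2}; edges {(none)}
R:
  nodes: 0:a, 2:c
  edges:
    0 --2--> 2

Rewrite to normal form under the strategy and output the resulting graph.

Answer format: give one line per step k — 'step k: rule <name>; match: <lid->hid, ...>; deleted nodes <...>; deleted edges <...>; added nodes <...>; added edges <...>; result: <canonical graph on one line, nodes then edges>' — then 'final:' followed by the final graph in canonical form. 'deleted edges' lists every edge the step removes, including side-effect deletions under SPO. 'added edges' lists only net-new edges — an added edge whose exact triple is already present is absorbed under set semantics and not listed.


step 1: rule r2; match: 0->0, 1->4, 2->3; deleted nodes 4; deleted edges (0,4,1); (4,1,2); (4,10,2); added nodes (none); added edges (0,3,1); result: nodes: 0:b, 1:b, 2:c, 3:a, 5:c, 6:b, 8:c, 10:c, 12:a edges: (0,3,1); (2,5,1); (3,2,2); (5,8,2); (8,6,2); (10,12,1); (12,3,1)
step 2: rule r2; match: 0->0, 1->3, 2->12; deleted nodes 3; deleted edges (0,3,1); (3,2,2); (12,3,1); added nodes (none); added edges (0,12,1); result: nodes: 0:b, 1:b, 2:c, 5:c, 6:b, 8:c, 10:c, 12:a edges: (0,12,1); (2,5,1); (5,8,2); (8,6,2); (10,12,1)
final:
nodes: 0:b, 1:b, 2:c, 5:c, 6:b, 8:c, 10:c, 12:a
edges: (0,12,1); (2,5,1); (5,8,2); (8,6,2); (10,12,1)


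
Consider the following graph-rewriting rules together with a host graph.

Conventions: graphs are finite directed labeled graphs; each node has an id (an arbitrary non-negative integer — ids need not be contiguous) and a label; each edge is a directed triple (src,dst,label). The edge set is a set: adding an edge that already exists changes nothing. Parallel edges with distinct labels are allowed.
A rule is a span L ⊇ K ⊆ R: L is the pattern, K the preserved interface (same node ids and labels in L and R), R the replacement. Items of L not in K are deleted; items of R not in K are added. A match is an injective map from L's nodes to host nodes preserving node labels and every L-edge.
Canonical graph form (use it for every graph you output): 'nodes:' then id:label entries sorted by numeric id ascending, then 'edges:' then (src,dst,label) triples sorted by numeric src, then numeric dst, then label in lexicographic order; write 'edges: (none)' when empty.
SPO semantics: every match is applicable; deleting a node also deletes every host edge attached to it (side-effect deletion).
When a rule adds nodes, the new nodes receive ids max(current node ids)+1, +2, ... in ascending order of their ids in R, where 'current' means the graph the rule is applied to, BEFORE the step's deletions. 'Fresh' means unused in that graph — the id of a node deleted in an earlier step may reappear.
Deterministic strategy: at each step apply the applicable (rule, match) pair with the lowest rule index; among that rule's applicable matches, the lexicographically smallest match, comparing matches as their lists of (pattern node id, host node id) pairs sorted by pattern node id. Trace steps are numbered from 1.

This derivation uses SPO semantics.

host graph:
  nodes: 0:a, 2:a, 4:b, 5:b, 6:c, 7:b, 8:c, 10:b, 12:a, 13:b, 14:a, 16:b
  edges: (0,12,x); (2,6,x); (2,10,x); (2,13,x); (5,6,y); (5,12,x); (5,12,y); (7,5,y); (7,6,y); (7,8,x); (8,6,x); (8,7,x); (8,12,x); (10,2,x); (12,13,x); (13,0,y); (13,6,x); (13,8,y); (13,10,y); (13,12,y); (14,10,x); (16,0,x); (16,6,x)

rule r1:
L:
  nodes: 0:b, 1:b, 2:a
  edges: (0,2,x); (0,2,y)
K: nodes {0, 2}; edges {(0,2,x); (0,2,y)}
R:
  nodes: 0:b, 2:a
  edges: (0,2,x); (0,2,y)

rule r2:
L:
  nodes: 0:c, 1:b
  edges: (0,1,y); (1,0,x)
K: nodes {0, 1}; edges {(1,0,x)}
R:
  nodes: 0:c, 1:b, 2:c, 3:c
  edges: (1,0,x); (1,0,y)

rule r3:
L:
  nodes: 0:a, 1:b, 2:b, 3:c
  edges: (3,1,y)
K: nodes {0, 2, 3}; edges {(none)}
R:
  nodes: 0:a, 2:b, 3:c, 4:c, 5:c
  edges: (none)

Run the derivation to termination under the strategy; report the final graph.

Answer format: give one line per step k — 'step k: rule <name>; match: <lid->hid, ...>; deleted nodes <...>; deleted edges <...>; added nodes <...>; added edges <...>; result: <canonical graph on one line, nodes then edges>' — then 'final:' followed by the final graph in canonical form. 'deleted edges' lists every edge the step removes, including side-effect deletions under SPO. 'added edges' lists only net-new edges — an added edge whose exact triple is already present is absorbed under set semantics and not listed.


step 1: rule r1; match: 0->5, 1->4, 2->12; deleted nodes 4; deleted edges (none); added nodes (none); added edges (none); result: nodes: 0:a, 2:a, 5:b, 6:c, 7:b, 8:c, 10:b, 12:a, 13:b, 14:a, 16:b edges: (0,12,x); (2,6,x); (2,10,x); (2,13,x); (5,6,y); (5,12,x); (5,12,y); (7,5,y); (7,6,y); (7,8,x); (8,6,x); (8,7,x); (8,12,x); (10,2,x); (12,13,x); (13,0,y); (13,6,x); (13,8,y); (13,10,y); (13,12,y); (14,10,x); (16,0,x); (16,6,x)
step 2: rule r1; match: 0->5, 1->7, 2->12; deleted nodes 7; deleted edges (7,5,y); (7,6,y); (7,8,x); (8,7,x); added nodes (none); added edges (none); result: nodes: 0:a, 2:a, 5:b, 6:c, 8:c, 10:b, 12:a, 13:b, 14:a, 16:b edges: (0,12,x); (2,6,x); (2,10,x); (2,13,x); (5,6,y); (5,12,x); (5,12,y); (8,6,x); (8,12,x); (10,2,x); (12,13,x); (13,0,y); (13,6,x); (13,8,y); (13,10,y); (13,12,y); (14,10,x); (16,0,x); (16,6,x)
step 3: rule r1; match: 0->5, 1->10, 2->12; deleted nodes 10; deleted edges (2,10,x); (10,2,x); (13,10,y); (14,10,x); added nodes (none); added edges (none); result: nodes: 0:a, 2:a, 5:b, 6:c, 8:c, 12:a, 13:b, 14:a, 16:b edges: (0,12,x); (2,6,x); (2,13,x); (5,6,y); (5,12,x); (5,12,y); (8,6,x); (8,12,x); (12,13,x); (13,0,y); (13,6,x); (13,8,y); (13,12,y); (16,0,x); (16,6,x)
step 4: rule r1; match: 0->5, 1->13, 2->12; deleted nodes 13; deleted edges (2,13,x); (12,13,x); (13,0,y); (13,6,x); (13,8,y); (13,12,y); added nodes (none); added edges (none); result: nodes: 0:a, 2:a, 5:b, 6:c, 8:c, 12:a, 14:a, 16:b edges: (0,12,x); (2,6,x); (5,6,y); (5,12,x); (5,12,y); (8,6,x); (8,12,x); (16,0,x); (16,6,x)
step 5: rule r1; match: 0->5, 1->16, 2->12; deleted nodes 16; deleted edges (16,0,x); (16,6,x); added nodes (none); added edges (none); result: nodes: 0:a, 2:a, 5:b, 6:c, 8:c, 12:a, 14:a edges: (0,12,x); (2,6,x); (5,6,y); (5,12,x); (5,12,y); (8,6,x); (8,12,x)
final:
nodes: 0:a, 2:a, 5:b, 6:c, 8:c, 12:a, 14:a
edges: (0,12,x); (2,6,x); (5,6,y); (5,12,x); (5,12,y); (8,6,x); (8,12,x)


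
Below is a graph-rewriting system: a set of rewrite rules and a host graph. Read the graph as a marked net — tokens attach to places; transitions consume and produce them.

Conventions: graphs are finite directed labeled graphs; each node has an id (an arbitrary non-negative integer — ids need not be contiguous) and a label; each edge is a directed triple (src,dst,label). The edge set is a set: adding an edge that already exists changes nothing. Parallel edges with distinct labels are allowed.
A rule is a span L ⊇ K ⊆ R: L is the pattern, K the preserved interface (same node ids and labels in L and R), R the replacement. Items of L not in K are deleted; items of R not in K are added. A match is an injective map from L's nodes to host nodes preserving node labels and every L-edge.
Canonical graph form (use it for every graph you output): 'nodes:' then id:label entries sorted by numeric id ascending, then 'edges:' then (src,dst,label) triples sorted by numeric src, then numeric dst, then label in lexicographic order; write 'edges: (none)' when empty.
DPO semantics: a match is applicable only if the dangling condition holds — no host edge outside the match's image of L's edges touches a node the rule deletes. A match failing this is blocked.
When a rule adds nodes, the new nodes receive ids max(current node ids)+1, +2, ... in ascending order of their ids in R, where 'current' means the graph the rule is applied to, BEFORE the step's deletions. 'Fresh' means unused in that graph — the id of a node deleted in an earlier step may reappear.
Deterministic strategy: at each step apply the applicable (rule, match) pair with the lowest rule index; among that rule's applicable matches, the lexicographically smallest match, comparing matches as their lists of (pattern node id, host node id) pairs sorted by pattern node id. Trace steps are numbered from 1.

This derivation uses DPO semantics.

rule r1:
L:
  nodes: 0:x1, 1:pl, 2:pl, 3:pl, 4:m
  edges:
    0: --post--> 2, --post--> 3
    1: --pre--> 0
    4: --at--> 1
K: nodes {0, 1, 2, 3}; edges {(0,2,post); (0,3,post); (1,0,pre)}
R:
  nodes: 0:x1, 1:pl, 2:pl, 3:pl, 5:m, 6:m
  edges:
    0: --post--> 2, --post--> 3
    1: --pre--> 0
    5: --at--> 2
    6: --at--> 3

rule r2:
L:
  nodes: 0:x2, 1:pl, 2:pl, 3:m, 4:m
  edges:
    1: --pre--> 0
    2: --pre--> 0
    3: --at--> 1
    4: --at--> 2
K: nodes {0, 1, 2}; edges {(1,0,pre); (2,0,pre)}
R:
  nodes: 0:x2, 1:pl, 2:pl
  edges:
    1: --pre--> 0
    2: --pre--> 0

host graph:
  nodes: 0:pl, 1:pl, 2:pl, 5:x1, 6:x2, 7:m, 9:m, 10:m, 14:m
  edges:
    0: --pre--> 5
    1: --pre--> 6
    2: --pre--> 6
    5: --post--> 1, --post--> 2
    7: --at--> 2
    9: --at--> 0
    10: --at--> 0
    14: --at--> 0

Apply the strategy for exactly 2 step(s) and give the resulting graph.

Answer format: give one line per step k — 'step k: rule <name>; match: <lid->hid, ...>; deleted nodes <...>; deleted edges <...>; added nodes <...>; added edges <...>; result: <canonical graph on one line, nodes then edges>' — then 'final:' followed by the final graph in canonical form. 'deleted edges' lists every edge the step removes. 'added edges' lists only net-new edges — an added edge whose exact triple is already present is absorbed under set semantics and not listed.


step 1: rule r1; match: 0->5, 1->0, 2->1, 3->2, 4->9; deleted nodes 9; deleted edges (9,0,at); added nodes 15, 16; added edges (15,1,at); (16,2,at); result: nodes: 0:pl, 1:pl, 2:pl, 5:x1, 6:x2, 7:m, 10:m, 14:m, 15:m, 16:m edges: (0,5,pre); (1,6,pre); (2,6,pre); (5,1,post); (5,2,post); (7,2,at); (10,0,at); (14,0,at); (15,1,at); (16,2,at)
step 2: rule r1; match: 0->5, 1->0, 2->1, 3->2, 4->10; deleted nodes 10; deleted edges (10,0,at); added nodes 17, 18; added edges (17,1,at); (18,2,at); result: nodes: 0:pl, 1:pl, 2:pl, 5:x1, 6:x2, 7:m, 14:m, 15:m, 16:m, 17:m, 18:m edges: (0,5,pre); (1,6,pre); (2,6,pre); (5,1,post); (5,2,post); (7,2,at); (14,0,at); (15,1,at); (16,2,at); (17,1,at); (18,2,at)
final:
nodes: 0:pl, 1:pl, 2:pl, 5:x1, 6:x2, 7:m, 14:m, 15:m, 16:m, 17:m, 18:m
edges: (0,5,pre); (1,6,pre); (2,6,pre); (5,1,post); (5,2,post); (7,2,at); (14,0,at); (15,1,at); (16,2,at); (17,1,at); (18,2,at)


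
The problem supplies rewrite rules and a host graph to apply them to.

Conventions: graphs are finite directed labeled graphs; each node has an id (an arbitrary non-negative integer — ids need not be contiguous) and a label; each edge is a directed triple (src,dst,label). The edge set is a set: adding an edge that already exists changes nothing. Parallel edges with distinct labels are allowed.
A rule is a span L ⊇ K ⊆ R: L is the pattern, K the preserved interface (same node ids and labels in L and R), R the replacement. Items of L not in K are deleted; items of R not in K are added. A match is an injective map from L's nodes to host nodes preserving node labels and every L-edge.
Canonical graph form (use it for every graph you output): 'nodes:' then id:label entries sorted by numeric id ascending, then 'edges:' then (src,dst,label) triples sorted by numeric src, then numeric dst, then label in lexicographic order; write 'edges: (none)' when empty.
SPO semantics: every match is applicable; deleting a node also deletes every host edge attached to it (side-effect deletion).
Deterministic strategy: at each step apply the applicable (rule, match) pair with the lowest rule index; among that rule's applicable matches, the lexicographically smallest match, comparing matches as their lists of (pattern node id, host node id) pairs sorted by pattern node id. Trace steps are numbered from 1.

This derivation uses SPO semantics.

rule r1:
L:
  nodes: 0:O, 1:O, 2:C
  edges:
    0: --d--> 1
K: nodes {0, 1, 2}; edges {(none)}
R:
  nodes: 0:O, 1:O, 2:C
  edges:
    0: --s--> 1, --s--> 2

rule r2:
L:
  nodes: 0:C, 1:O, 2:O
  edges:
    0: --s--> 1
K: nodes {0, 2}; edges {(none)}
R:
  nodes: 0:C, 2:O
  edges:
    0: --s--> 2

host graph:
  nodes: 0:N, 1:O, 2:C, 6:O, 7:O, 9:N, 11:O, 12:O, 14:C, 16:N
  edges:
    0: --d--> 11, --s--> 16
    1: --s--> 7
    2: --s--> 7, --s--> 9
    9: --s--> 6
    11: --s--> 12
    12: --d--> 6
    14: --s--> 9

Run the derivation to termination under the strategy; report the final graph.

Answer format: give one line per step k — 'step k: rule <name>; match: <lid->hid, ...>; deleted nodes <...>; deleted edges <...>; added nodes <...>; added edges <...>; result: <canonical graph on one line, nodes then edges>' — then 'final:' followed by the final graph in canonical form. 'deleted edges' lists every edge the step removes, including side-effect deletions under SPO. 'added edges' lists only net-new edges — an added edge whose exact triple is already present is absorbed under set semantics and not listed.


step 1: rule r1; match: 0->12, 1->6, 2->2; deleted nodes (none); deleted edges (12,6,d); added nodes (none); added edges (12,2,s); (12,6,s); result: nodes: 0:N, 1:O, 2:C, 6:O, 7:O, 9:N, 11:O, 12:O, 14:C, 16:N edges: (0,11,d); (0,16,s); (1,7,s); (2,7,s); (2,9,s); (9,6,s); (11,12,s); (12,2,s); (12,6,s); (14,9,s)
step 2: rule r2; match: 0->2, 1->7, 2->1; deleted nodes 7; deleted edges (1,7,s); (2,7,s); added nodes (none); added edges (2,1,s); result: nodes: 0:N, 1:O, 2:C, 6:O, 9:N, 11:O, 12:O, 14:C, 16:N edges: (0,11,d); (0,16,s); (2,1,s); (2,9,s); (9,6,s); (11,12,s); (12,2,s); (12,6,s); (14,9,s)
step 3: rule r2; match: 0->2, 1->1, 2->6; deleted nodes 1; deleted edges (2,1,s); added nodes (none); added edges (2,6,s); result: nodes: 0:N, 2:C, 6:O, 9:N, 11:O, 12:O, 14:C, 16:N edges: (0,11,d); (0,16,s); (2,6,s); (2,9,s); (9,6,s); (11,12,s); (12,2,s); (12,6,s); (14,9,s)
step 4: rule r2; match: 0->2, 1->6, 2->11; deleted nodes 6; deleted edges (2,6,s); (9,6,s); (12,6,s); added nodes (none); added edges (2,11,s); result: nodes: 0:N, 2:C, 9:N, 11:O, 12:O, 14:C, 16:N edges: (0,11,d); (0,16,s); (2,9,s); (2,11,s); (11,12,s); (12,2,s); (14,9,s)
step 5: rule r2; match: 0->2, 1->11, 2->12; deleted nodes 11; deleted edges (0,11,d); (2,11,s); (11,12,s); added nodes (none); added edges (2,12,s); result: nodes: 0:N, 2:C, 9:N, 12:O, 14:C, 16:N edges: (0,16,s); (2,9,s); (2,12,s); (12,2,s); (14,9,s)
final:
nodes: 0:N, 2:C, 9:N, 12:O, 14:C, 16:N
edges: (0,16,s); (2,9,s); (2,12,s); (12,2,s); (14,9,s)


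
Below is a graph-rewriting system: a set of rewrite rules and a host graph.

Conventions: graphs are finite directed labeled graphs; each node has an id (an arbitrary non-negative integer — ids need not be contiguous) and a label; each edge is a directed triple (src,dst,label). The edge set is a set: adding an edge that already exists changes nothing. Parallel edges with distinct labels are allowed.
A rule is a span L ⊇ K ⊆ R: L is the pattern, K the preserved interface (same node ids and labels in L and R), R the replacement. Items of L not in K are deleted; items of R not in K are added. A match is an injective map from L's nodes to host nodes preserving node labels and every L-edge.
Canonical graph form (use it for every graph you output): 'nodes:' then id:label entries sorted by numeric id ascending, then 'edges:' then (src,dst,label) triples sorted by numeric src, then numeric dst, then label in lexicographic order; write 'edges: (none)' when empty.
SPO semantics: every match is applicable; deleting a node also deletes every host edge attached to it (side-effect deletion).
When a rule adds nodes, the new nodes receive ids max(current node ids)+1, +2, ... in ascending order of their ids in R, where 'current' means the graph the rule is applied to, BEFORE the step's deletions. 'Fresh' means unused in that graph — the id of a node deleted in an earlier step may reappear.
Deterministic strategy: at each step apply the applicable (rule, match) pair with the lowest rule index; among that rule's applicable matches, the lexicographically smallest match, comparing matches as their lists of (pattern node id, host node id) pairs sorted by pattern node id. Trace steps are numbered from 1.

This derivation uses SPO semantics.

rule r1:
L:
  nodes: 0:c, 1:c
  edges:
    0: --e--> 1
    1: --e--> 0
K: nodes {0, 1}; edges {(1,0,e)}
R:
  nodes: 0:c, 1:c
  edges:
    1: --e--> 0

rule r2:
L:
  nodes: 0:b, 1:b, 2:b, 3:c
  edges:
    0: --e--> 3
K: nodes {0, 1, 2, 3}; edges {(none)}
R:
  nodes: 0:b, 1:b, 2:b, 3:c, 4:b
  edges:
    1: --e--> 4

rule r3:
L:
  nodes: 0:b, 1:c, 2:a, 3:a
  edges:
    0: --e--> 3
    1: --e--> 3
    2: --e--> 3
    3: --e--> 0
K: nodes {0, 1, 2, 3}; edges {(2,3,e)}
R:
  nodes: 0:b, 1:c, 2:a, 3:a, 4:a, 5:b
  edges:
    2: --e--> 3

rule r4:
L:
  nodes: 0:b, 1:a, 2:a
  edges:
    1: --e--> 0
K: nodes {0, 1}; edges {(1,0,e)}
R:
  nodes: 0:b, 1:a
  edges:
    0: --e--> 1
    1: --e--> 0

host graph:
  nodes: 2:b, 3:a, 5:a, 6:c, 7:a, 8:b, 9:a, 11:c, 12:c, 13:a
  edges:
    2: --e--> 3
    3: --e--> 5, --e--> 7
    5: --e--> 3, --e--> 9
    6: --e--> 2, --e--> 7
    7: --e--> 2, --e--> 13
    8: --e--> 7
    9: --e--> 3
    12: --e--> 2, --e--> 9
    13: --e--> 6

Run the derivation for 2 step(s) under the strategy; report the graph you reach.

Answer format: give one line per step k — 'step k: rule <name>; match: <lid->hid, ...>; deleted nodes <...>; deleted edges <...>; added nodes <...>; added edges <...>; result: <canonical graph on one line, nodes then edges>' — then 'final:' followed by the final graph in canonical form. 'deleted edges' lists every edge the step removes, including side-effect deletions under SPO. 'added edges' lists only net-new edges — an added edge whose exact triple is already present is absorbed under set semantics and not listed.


step 1: rule r4; match: 0->2, 1->7, 2->3; deleted nodes 3; deleted edges (2,3,e); (3,5,e); (3,7,e); (5,3,e); (9,3,e); added nodes (none); added edges (2,7,e); result: nodes: 2:b, 5:a, 6:c, 7:a, 8:b, 9:a, 11:c, 12:c, 13:a edges: (2,7,e); (5,9,e); (6,2,e); (6,7,e); (7,2,e); (7,13,e); (8,7,e); (12,2,e); (12,9,e); (13,6,e)
step 2: rule r4; match: 0->2, 1->7, 2->5; deleted nodes 5; deleted edges (5,9,e); added nodes (none); added edges (none); result: nodes: 2:b, 6:c, 7:a, 8:b, 9:a, 11:c, 12:c, 13:a edges: (2,7,e); (6,2,e); (6,7,e); (7,2,e); (7,13,e); (8,7,e); (12,2,e); (12,9,e); (13,6,e)
final:
nodes: 2:b, 6:c, 7:a, 8:b, 9:a, 11:c, 12:c, 13:a
edges: (2,7,e); (6,2,e); (6,7,e); (7,2,e); (7,13,e); (8,7,e); (12,2,e); (12,9,e); (13,6,e)


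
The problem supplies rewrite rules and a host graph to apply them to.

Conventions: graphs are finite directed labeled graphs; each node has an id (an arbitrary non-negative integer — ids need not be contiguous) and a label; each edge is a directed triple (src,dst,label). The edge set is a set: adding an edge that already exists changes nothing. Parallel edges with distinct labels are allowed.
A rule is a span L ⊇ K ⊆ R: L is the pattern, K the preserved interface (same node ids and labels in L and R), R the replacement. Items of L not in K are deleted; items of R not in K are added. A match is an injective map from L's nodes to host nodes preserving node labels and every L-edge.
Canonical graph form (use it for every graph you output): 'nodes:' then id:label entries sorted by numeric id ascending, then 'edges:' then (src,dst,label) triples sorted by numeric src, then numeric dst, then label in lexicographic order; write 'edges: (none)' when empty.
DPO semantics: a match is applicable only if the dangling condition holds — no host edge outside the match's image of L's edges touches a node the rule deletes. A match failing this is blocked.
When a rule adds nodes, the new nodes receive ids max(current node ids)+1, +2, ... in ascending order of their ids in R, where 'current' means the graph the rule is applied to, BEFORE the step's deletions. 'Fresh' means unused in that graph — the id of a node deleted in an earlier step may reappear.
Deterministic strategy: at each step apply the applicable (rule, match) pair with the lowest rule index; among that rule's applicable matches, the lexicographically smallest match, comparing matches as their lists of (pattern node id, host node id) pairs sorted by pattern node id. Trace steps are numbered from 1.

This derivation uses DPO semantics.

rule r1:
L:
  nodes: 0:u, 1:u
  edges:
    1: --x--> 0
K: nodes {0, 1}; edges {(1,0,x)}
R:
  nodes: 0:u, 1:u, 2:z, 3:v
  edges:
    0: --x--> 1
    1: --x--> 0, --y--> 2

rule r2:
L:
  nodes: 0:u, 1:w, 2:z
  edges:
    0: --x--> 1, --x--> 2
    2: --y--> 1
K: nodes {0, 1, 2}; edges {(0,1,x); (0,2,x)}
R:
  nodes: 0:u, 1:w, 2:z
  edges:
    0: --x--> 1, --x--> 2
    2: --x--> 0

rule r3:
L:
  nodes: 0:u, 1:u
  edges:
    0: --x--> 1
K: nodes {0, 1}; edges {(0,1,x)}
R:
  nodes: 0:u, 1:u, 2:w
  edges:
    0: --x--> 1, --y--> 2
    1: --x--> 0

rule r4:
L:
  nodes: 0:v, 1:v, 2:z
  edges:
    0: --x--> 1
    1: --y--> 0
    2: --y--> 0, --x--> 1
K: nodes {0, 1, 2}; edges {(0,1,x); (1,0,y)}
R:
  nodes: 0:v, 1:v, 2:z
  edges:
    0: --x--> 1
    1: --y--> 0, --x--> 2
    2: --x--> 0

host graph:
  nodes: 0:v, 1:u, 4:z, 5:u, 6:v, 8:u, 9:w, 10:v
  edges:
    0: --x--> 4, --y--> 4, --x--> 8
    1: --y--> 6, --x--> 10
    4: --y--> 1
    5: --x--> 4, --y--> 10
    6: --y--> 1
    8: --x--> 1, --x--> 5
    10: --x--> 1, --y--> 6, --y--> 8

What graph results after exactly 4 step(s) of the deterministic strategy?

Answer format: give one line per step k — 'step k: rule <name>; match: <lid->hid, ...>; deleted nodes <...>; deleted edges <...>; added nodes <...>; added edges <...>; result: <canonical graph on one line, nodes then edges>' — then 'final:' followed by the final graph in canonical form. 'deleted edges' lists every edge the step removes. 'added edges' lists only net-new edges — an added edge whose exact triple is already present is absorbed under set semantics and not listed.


step 1: rule r1; match: 0->1, 1->8; deleted nodes (none); deleted edges (none); added nodes 11, 12; added edges (1,8,x); (8,11,y); result: nodes: 0:v, 1:u, 4:z, 5:u, 6:v, 8:u, 9:w, 10:v, 11:z, 12:v edges: (0,4,x); (0,4,y); (0,8,x); (1,6,y); (1,8,x); (1,10,x); (4,1,y); (5,4,x); (5,10,y); (6,1,y); (8,1,x); (8,5,x); (8,11,y); (10,1,x); (10,6,y); (10,8,y)
step 2: rule r1; match: 0->1, 1->8; deleted nodes (none); deleted edges (none); added nodes 13, 14; added edges (8,13,y); result: nodes: 0:v, 1:u, 4:z, 5:u, 6:v, 8:u, 9:w, 10:v, 11:z, 12:v, 13:z, 14:v edges: (0,4,x); (0,4,y); (0,8,x); (1,6,y); (1,8,x); (1,10,x); (4,1,y); (5,4,x); (5,10,y); (6,1,y); (8,1,x); (8,5,x); (8,11,y); (8,13,y); (10,1,x); (10,6,y); (10,8,y)
step 3: rule r1; match: 0->1, 1->8; deleted nodes (none); deleted edges (none); added nodes 15, 16; added edges (8,15,y); result: nodes: 0:v, 1:u, 4:z, 5:u, 6:v, 8:u, 9:w, 10:v, 11:z, 12:v, 13:z, 14:v, 15:z, 16:v edges: (0,4,x); (0,4,y); (0,8,x); (1,6,y); (1,8,x); (1,10,x); (4,1,y); (5,4,x); (5,10,y); (6,1,y); (8,1,x); (8,5,x); (8,11,y); (8,13,y); (8,15,y); (10,1,x); (10,6,y); (10,8,y)
step 4: rule r1; match: 0->1, 1->8; deleted nodes (none); deleted edges (none); added nodes 17, 18; added edges (8,17,y); result: nodes: 0:v, 1:u, 4:z, 5:u, 6:v, 8:u, 9:w, 10:v, 11:z, 12:v, 13:z, 14:v, 15:z, 16:v, 17:z, 18:v edges: (0,4,x); (0,4,y); (0,8,x); (1,6,y); (1,8,x); (1,10,x); (4,1,y); (5,4,x); (5,10,y); (6,1,y); (8,1,x); (8,5,x); (8,11,y); (8,13,y); (8,15,y); (8,17,y); (10,1,x); (10,6,y); (10,8,y)
final:
nodes: 0:v, 1:u, 4:z, 5:u, 6:v, 8:u, 9:w, 10:v, 11:z, 12:v, 13:z, 14:v, 15:z, 16:v, 17:z, 18:v
edges: (0,4,x); (0,4,y); (0,8,x); (1,6,y); (1,8,x); (1,10,x); (4,1,y); (5,4,x); (5,10,y); (6,1,y); (8,1,x); (8,5,x); (8,11,y); (8,13,y); (8,15,y); (8,17,y); (10,1,x); (10,6,y); (10,8,y)


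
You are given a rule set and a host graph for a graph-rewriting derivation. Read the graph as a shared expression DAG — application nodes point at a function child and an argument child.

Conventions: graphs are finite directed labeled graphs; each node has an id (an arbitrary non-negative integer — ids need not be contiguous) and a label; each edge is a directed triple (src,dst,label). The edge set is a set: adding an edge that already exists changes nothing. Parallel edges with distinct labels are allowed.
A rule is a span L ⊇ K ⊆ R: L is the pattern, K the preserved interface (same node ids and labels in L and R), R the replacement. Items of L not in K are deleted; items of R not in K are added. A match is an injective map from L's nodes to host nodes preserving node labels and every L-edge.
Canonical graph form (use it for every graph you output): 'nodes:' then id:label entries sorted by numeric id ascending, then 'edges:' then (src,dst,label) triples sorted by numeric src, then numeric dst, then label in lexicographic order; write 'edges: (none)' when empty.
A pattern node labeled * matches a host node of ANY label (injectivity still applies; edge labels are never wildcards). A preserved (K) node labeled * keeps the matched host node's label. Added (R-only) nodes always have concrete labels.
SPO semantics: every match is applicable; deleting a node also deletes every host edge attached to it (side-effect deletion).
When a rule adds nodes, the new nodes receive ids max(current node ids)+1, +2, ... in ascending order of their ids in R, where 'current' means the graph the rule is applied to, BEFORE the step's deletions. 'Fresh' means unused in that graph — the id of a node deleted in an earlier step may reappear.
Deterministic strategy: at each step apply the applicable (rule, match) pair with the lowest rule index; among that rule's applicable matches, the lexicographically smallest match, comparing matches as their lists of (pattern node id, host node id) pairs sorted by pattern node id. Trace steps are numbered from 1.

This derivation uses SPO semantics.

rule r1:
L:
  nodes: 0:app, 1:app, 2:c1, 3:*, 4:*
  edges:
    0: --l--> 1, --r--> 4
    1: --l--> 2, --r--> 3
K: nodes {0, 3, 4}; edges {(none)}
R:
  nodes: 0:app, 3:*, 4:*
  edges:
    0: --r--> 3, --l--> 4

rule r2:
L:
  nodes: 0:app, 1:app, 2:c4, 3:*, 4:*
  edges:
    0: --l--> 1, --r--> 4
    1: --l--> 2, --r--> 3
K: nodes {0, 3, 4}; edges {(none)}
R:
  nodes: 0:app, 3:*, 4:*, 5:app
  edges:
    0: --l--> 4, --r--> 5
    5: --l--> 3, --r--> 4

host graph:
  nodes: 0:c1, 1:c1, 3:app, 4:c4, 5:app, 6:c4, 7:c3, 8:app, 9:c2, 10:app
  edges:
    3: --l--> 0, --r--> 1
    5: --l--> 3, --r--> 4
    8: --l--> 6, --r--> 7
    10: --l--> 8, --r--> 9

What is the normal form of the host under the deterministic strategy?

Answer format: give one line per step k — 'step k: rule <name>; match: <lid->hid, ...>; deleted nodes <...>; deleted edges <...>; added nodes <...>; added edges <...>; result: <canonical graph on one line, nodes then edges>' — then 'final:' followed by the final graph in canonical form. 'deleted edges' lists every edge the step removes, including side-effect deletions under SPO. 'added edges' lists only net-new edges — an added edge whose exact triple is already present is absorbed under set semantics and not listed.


step 1: rule r1; match: 0->5, 1->3, 2->0, 3->1, 4->4; deleted nodes 0, 3; deleted edges (3,0,l); (3,1,r); (5,3,l); (5,4,r); added nodes (none); added edges (5,1,r); (5,4,l); result: nodes: 1:c1, 4:c4, 5:app, 6:c4, 7:c3, 8:app, 9:c2, 10:app edges: (5,1,r); (5,4,l); (8,6,l); (8,7,r); (10,8,l); (10,9,r)
step 2: rule r2; match: 0->10, 1->8, 2->6, 3->7, 4->9; deleted nodes 6, 8; deleted edges (8,6,l); (8,7,r); (10,8,l); (10,9,r); added nodes 11; added edges (10,9,l); (10,11,r); (11,7,l); (11,9,r); result: nodes: 1:c1, 4:c4, 5:app, 7:c3, 9:c2, 10:app, 11:app edges: (5,1,r); (5,4,l); (10,9,l); (10,11,r); (11,7,l); (11,9,r)
final:
nodes: 1:c1, 4:c4, 5:app, 7:c3, 9:c2, 10:app, 11:app
edges: (5,1,r); (5,4,l); (10,9,l); (10,11,r); (11,7,l); (11,9,r)


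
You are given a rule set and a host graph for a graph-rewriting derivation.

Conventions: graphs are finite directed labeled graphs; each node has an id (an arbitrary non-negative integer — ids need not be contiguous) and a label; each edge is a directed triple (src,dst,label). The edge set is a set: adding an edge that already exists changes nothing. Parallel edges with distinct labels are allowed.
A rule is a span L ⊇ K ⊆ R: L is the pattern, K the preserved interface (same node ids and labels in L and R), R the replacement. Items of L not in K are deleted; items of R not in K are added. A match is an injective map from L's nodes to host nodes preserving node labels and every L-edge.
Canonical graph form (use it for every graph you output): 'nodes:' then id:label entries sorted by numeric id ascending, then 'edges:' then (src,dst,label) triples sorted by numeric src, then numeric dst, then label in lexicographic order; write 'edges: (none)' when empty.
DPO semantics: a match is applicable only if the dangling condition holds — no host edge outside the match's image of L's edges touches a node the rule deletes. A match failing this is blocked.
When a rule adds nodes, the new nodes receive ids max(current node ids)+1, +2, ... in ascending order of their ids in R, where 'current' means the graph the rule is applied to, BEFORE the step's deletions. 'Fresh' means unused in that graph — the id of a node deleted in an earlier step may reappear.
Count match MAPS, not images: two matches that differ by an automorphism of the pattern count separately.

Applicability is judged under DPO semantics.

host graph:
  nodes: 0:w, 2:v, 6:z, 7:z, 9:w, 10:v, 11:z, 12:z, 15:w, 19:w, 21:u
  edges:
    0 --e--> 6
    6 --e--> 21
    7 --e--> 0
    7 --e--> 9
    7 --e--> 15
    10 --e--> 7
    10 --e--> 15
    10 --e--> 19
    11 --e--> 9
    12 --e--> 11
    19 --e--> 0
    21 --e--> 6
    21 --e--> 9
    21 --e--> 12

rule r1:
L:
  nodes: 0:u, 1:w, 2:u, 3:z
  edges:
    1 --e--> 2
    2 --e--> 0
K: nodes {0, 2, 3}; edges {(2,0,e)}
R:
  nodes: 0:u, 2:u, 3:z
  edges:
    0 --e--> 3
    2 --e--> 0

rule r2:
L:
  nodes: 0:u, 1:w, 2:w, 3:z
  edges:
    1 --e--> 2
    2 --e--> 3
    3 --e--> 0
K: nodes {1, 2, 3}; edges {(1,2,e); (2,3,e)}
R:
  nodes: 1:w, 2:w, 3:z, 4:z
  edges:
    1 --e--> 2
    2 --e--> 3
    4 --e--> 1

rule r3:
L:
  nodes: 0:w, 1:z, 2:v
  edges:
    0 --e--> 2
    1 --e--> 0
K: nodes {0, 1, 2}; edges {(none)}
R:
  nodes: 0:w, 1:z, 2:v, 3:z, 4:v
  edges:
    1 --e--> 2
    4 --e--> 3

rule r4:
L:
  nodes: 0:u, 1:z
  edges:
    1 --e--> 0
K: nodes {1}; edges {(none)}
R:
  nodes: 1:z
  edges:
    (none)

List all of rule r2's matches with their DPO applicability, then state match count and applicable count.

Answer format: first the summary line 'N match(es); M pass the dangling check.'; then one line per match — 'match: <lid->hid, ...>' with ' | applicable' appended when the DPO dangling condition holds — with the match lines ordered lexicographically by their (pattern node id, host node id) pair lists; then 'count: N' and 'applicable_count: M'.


1 match(es); 0 pass the dangling check.
match: 0->21, 1->19, 2->0, 3->6
count: 1
applicable_count: 0


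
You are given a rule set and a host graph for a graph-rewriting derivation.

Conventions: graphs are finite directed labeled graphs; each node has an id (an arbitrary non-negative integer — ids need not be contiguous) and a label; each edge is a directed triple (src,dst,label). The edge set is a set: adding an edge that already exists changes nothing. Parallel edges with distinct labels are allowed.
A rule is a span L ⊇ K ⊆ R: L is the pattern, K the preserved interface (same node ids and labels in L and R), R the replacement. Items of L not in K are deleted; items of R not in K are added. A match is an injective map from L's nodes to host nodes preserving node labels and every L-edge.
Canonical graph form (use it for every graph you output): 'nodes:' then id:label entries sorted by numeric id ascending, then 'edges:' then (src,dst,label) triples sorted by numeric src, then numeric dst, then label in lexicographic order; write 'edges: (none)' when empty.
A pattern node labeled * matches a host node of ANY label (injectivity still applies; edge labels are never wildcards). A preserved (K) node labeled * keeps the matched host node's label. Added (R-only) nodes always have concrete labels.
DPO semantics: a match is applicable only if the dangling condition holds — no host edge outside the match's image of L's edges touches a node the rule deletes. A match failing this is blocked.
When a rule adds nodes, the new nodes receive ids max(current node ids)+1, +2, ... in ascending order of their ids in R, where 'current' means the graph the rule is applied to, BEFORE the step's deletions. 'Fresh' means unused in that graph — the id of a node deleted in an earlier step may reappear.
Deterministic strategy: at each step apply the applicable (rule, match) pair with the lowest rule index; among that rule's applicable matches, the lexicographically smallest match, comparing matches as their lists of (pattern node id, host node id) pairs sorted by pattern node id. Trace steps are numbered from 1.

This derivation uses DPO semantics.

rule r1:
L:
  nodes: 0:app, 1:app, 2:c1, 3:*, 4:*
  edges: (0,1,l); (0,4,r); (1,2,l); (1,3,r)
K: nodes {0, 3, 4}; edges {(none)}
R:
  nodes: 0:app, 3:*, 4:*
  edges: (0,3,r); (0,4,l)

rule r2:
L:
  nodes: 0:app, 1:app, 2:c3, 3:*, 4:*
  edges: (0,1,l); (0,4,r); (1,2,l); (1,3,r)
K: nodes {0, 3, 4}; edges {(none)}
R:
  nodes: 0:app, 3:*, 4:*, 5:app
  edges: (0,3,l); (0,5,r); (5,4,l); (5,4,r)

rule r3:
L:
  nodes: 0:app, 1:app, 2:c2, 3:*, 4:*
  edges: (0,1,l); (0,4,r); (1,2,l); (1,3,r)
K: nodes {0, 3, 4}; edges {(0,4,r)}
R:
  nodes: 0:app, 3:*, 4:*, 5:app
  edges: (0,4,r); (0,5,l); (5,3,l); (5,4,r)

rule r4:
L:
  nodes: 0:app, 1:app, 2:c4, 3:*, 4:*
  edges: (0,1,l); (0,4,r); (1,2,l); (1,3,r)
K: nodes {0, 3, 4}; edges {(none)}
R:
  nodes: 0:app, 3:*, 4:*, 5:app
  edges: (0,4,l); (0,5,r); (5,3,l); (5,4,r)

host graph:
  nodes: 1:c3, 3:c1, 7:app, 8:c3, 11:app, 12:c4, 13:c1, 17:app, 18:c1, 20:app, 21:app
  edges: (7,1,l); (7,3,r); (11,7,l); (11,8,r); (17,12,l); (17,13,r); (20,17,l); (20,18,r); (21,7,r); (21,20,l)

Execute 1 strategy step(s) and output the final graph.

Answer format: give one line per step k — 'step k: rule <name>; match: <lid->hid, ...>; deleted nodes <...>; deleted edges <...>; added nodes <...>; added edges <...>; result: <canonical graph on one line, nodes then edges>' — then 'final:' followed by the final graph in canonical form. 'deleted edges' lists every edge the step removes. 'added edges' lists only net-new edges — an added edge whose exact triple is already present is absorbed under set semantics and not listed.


step 1: rule r4; match: 0->20, 1->17, 2->12, 3->13, 4->18; deleted nodes 12, 17; deleted edges (17,12,l); (17,13,r); (20,17,l); (20,18,r); added nodes 22; added edges (20,18,l); (20,22,r); (22,13,l); (22,18,r); result: nodes: 1:c3, 3:c1, 7:app, 8:c3, 11:app, 13:c1, 18:c1, 20:app, 21:app, 22:app edges: (7,1,l); (7,3,r); (11,7,l); (11,8,r); (20,18,l); (20,22,r); (21,7,r); (21,20,l); (22,13,l); (22,18,r)
final:
nodes: 1:c3, 3:c1, 7:app, 8:c3, 11:app, 13:c1, 18:c1, 20:app, 21:app, 22:app
edges: (7,1,l); (7,3,r); (11,7,l); (11,8,r); (20,18,l); (20,22,r); (21,7,r); (21,20,l); (22,13,l); (22,18,r)
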